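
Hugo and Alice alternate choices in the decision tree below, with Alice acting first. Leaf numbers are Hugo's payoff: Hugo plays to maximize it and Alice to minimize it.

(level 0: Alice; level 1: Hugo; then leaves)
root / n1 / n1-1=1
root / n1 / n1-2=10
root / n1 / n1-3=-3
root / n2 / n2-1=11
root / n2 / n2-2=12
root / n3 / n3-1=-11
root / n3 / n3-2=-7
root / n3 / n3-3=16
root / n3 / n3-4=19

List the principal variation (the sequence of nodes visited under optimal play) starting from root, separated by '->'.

n1 (Hugo): max(1, 10, -3) = 10
n2 (Hugo): max(11, 12) = 12
n3 (Hugo): max(-11, -7, 16, 19) = 19
root (Alice): min(10, 12, 19) = 10
At root, Alice picks n1 (lowest: 10).
At n1, Hugo picks n1-2 (highest: 10).
Terminal value 10.

root -> n1 -> n1-2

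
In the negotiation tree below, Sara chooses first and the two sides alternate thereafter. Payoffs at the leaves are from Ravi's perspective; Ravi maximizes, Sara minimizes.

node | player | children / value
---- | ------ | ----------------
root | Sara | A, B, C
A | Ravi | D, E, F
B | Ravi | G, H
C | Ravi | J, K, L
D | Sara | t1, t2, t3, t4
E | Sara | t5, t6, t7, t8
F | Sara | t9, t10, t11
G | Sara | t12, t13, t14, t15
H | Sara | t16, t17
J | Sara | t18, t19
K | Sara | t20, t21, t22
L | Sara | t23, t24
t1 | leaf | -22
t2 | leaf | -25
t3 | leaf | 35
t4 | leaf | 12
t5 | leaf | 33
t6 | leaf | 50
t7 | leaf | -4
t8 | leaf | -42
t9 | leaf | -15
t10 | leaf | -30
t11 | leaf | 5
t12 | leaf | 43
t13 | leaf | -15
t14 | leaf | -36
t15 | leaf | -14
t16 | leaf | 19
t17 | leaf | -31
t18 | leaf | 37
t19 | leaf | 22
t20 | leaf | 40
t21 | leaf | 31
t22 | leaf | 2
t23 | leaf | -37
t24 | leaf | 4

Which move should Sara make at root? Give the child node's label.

B

D (Sara): min(-22, -25, 35, 12) = -25
E (Sara): min(33, 50, -4, -42) = -42
F (Sara): min(-15, -30, 5) = -30
A (Ravi): max(-25, -42, -30) = -25
G (Sara): min(43, -15, -36, -14) = -36
H (Sara): min(19, -31) = -31
B (Ravi): max(-36, -31) = -31
J (Sara): min(37, 22) = 22
K (Sara): min(40, 31, 2) = 2
L (Sara): min(-37, 4) = -37
C (Ravi): max(22, 2, -37) = 22
root (Sara): min(-25, -31, 22) = -31
Sara at root wants the lowest of {A=-25, B=-31, C=22}, so chooses B.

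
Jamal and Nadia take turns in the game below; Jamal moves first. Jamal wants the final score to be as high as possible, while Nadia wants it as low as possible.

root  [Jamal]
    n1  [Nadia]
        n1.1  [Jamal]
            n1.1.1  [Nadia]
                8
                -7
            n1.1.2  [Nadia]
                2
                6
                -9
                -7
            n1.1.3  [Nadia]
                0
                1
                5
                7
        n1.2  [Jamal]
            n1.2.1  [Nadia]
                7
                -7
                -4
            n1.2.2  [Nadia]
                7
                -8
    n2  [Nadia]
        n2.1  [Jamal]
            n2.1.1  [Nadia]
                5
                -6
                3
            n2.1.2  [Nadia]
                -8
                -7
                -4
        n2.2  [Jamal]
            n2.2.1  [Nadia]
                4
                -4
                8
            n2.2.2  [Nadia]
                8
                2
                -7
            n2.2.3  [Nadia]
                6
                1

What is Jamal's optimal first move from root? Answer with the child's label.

n1.1.1 (Nadia): min(8, -7) = -7
n1.1.2 (Nadia): min(2, 6, -9, -7) = -9
n1.1.3 (Nadia): min(0, 1, 5, 7) = 0
n1.1 (Jamal): max(-7, -9, 0) = 0
n1.2.1 (Nadia): min(7, -7, -4) = -7
n1.2.2 (Nadia): min(7, -8) = -8
n1.2 (Jamal): max(-7, -8) = -7
n1 (Nadia): min(0, -7) = -7
n2.1.1 (Nadia): min(5, -6, 3) = -6
n2.1.2 (Nadia): min(-8, -7, -4) = -8
n2.1 (Jamal): max(-6, -8) = -6
n2.2.1 (Nadia): min(4, -4, 8) = -4
n2.2.2 (Nadia): min(8, 2, -7) = -7
n2.2.3 (Nadia): min(6, 1) = 1
n2.2 (Jamal): max(-4, -7, 1) = 1
n2 (Nadia): min(-6, 1) = -6
root (Jamal): max(-7, -6) = -6
Jamal at root wants the highest of {n1=-7, n2=-6}, so chooses n2.

n2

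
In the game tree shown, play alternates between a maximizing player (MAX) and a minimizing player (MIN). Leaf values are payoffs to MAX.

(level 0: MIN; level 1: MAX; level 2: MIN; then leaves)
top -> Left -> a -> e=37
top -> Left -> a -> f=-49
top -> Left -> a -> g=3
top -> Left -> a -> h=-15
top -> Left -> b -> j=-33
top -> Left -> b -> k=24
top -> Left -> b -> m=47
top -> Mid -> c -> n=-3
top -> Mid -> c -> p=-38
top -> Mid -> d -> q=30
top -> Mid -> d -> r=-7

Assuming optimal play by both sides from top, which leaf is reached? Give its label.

j

a (MIN): min(37, -49, 3, -15) = -49
b (MIN): min(-33, 24, 47) = -33
Left (MAX): max(-49, -33) = -33
c (MIN): min(-3, -38) = -38
d (MIN): min(30, -7) = -7
Mid (MAX): max(-38, -7) = -7
top (MIN): min(-33, -7) = -33
At top, MIN picks Left (lowest: -33).
At Left, MAX picks b (highest: -33).
At b, MIN picks j (lowest: -33).
Terminal value -33.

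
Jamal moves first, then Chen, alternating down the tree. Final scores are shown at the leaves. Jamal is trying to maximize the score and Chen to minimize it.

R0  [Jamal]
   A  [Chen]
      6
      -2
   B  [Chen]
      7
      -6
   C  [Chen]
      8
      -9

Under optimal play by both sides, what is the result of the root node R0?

A (Chen): min(6, -2) = -2
B (Chen): min(7, -6) = -6
C (Chen): min(8, -9) = -9
R0 (Jamal): max(-2, -6, -9) = -2

-2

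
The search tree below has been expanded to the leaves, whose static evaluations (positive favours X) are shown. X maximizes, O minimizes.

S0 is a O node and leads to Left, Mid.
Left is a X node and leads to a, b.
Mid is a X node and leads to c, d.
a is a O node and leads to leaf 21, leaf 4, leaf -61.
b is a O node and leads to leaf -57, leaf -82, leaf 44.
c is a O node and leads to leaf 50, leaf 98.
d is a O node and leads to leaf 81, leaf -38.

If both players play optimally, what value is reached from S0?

a (O): min(21, 4, -61) = -61
b (O): min(-57, -82, 44) = -82
Left (X): max(-61, -82) = -61
c (O): min(50, 98) = 50
d (O): min(81, -38) = -38
Mid (X): max(50, -38) = 50
S0 (O): min(-61, 50) = -61

-61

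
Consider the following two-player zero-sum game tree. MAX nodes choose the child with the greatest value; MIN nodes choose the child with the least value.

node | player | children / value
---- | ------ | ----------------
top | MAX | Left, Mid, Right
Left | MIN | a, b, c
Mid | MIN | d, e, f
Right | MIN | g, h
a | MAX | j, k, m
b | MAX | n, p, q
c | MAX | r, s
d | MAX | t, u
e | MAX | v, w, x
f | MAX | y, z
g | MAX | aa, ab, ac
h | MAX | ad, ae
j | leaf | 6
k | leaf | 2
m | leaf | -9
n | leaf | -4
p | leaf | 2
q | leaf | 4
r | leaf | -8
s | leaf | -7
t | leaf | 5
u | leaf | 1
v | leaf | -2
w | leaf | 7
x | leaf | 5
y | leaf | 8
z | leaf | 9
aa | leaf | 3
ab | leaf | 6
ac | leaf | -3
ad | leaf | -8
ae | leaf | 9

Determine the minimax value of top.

a (MAX): max(6, 2, -9) = 6
b (MAX): max(-4, 2, 4) = 4
c (MAX): max(-8, -7) = -7
Left (MIN): min(6, 4, -7) = -7
d (MAX): max(5, 1) = 5
e (MAX): max(-2, 7, 5) = 7
f (MAX): max(8, 9) = 9
Mid (MIN): min(5, 7, 9) = 5
g (MAX): max(3, 6, -3) = 6
h (MAX): max(-8, 9) = 9
Right (MIN): min(6, 9) = 6
top (MAX): max(-7, 5, 6) = 6

6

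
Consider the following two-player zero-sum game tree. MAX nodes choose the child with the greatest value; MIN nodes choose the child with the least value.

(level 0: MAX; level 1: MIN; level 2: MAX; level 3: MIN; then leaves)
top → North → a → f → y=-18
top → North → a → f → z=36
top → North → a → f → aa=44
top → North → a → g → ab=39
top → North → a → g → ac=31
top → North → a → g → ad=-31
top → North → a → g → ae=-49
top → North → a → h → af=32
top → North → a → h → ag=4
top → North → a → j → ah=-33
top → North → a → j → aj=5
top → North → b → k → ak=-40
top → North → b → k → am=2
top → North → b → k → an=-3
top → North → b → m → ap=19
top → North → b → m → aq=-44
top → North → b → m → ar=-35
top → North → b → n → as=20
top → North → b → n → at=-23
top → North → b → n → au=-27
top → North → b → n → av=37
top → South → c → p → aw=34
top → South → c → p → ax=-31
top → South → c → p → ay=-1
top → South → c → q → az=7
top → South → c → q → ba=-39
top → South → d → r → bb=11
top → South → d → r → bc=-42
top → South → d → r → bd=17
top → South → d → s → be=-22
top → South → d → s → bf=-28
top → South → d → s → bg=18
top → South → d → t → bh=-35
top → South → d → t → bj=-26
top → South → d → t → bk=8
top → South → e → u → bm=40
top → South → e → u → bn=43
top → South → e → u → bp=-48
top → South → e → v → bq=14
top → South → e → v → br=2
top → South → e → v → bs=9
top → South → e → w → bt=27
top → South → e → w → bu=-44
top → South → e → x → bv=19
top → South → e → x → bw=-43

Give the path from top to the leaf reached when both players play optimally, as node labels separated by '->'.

f (MIN): min(-18, 36, 44) = -18
g (MIN): min(39, 31, -31, -49) = -49
h (MIN): min(32, 4) = 4
j (MIN): min(-33, 5) = -33
a (MAX): max(-18, -49, 4, -33) = 4
k (MIN): min(-40, 2, -3) = -40
m (MIN): min(19, -44, -35) = -44
n (MIN): min(20, -23, -27, 37) = -27
b (MAX): max(-40, -44, -27) = -27
North (MIN): min(4, -27) = -27
p (MIN): min(34, -31, -1) = -31
q (MIN): min(7, -39) = -39
c (MAX): max(-31, -39) = -31
r (MIN): min(11, -42, 17) = -42
s (MIN): min(-22, -28, 18) = -28
t (MIN): min(-35, -26, 8) = -35
d (MAX): max(-42, -28, -35) = -28
u (MIN): min(40, 43, -48) = -48
v (MIN): min(14, 2, 9) = 2
w (MIN): min(27, -44) = -44
x (MIN): min(19, -43) = -43
e (MAX): max(-48, 2, -44, -43) = 2
South (MIN): min(-31, -28, 2) = -31
top (MAX): max(-27, -31) = -27
At top, MAX picks North (highest: -27).
At North, MIN picks b (lowest: -27).
At b, MAX picks n (highest: -27).
At n, MIN picks au (lowest: -27).
Terminal value -27.

top -> North -> b -> n -> au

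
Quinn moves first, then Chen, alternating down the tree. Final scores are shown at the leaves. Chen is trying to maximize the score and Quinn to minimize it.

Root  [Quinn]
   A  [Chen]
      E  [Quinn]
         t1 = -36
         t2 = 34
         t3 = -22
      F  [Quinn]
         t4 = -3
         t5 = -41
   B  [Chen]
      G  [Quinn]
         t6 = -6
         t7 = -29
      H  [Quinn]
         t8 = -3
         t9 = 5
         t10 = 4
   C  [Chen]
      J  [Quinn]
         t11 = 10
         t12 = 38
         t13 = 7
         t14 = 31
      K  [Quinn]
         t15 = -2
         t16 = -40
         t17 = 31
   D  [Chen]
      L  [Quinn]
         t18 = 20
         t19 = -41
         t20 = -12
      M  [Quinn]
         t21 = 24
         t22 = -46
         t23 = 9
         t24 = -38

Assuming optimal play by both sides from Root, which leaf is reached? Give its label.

t19

E (Quinn): min(-36, 34, -22) = -36
F (Quinn): min(-3, -41) = -41
A (Chen): max(-36, -41) = -36
G (Quinn): min(-6, -29) = -29
H (Quinn): min(-3, 5, 4) = -3
B (Chen): max(-29, -3) = -3
J (Quinn): min(10, 38, 7, 31) = 7
K (Quinn): min(-2, -40, 31) = -40
C (Chen): max(7, -40) = 7
L (Quinn): min(20, -41, -12) = -41
M (Quinn): min(24, -46, 9, -38) = -46
D (Chen): max(-41, -46) = -41
Root (Quinn): min(-36, -3, 7, -41) = -41
At Root, Quinn picks D (lowest: -41).
At D, Chen picks L (highest: -41).
At L, Quinn picks t19 (lowest: -41).
Terminal value -41.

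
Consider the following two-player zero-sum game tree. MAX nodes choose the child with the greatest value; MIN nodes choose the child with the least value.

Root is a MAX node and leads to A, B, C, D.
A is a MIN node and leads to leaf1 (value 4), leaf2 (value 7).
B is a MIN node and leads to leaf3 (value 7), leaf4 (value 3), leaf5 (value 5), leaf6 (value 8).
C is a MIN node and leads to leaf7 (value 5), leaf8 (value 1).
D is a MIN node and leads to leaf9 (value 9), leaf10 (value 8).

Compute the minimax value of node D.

D (MIN): min(9, 8) = 8

8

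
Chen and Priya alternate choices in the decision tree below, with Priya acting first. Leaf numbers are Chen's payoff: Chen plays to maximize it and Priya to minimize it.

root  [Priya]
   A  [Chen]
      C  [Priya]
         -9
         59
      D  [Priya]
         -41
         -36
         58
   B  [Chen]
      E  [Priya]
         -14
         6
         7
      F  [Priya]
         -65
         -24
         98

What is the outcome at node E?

E (Priya): min(-14, 6, 7) = -14

-14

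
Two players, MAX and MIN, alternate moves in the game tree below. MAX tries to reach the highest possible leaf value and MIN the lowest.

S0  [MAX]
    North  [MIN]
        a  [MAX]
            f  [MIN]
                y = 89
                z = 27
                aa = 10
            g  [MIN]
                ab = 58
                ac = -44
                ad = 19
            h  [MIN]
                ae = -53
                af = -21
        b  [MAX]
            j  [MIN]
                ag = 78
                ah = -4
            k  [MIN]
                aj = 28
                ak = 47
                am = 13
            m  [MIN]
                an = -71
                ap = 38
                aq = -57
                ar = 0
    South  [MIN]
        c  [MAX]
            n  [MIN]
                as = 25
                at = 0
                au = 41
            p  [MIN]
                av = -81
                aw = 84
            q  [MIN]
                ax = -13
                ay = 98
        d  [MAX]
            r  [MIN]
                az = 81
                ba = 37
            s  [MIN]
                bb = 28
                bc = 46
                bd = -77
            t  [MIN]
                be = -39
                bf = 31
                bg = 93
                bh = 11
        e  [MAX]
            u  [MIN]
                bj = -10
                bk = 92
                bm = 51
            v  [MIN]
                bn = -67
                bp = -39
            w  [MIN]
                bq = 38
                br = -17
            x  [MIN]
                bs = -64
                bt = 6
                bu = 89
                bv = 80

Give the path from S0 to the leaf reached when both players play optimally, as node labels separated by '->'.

S0 -> North -> a -> f -> aa

f (MIN): min(89, 27, 10) = 10
g (MIN): min(58, -44, 19) = -44
h (MIN): min(-53, -21) = -53
a (MAX): max(10, -44, -53) = 10
j (MIN): min(78, -4) = -4
k (MIN): min(28, 47, 13) = 13
m (MIN): min(-71, 38, -57, 0) = -71
b (MAX): max(-4, 13, -71) = 13
North (MIN): min(10, 13) = 10
n (MIN): min(25, 0, 41) = 0
p (MIN): min(-81, 84) = -81
q (MIN): min(-13, 98) = -13
c (MAX): max(0, -81, -13) = 0
r (MIN): min(81, 37) = 37
s (MIN): min(28, 46, -77) = -77
t (MIN): min(-39, 31, 93, 11) = -39
d (MAX): max(37, -77, -39) = 37
u (MIN): min(-10, 92, 51) = -10
v (MIN): min(-67, -39) = -67
w (MIN): min(38, -17) = -17
x (MIN): min(-64, 6, 89, 80) = -64
e (MAX): max(-10, -67, -17, -64) = -10
South (MIN): min(0, 37, -10) = -10
S0 (MAX): max(10, -10) = 10
At S0, MAX picks North (highest: 10).
At North, MIN picks a (lowest: 10).
At a, MAX picks f (highest: 10).
At f, MIN picks aa (lowest: 10).
Terminal value 10.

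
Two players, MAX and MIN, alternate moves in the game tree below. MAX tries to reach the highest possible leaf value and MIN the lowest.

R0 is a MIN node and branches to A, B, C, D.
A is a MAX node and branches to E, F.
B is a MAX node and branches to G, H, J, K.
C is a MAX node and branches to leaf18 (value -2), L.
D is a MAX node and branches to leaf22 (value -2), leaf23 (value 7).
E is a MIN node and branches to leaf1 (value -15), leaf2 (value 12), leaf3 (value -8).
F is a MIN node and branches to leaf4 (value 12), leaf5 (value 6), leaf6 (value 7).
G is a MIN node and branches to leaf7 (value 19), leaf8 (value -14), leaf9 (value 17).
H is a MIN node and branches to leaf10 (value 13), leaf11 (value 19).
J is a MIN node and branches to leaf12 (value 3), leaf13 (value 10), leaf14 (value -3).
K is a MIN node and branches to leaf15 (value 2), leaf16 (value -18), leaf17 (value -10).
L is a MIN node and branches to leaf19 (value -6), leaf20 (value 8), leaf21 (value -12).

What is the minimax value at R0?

-2

E (MIN): min(-15, 12, -8) = -15
F (MIN): min(12, 6, 7) = 6
A (MAX): max(-15, 6) = 6
G (MIN): min(19, -14, 17) = -14
H (MIN): min(13, 19) = 13
J (MIN): min(3, 10, -3) = -3
K (MIN): min(2, -18, -10) = -18
B (MAX): max(-14, 13, -3, -18) = 13
L (MIN): min(-6, 8, -12) = -12
C (MAX): max(-2, -12) = -2
D (MAX): max(-2, 7) = 7
R0 (MIN): min(6, 13, -2, 7) = -2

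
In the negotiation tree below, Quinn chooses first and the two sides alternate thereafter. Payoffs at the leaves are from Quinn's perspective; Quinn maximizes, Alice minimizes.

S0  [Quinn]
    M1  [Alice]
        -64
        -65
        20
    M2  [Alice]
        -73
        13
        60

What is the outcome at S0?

-65

M1 (Alice): min(-64, -65, 20) = -65
M2 (Alice): min(-73, 13, 60) = -73
S0 (Quinn): max(-65, -73) = -65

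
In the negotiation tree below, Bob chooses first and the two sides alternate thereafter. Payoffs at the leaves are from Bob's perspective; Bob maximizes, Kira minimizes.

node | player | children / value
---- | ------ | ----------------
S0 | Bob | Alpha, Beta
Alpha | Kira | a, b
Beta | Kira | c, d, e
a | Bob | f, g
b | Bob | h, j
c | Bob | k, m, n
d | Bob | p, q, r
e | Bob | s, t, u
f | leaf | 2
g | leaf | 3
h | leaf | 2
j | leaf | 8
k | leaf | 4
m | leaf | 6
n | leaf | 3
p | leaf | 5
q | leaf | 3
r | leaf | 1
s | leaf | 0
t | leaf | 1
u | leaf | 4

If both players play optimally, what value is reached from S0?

a (Bob): max(2, 3) = 3
b (Bob): max(2, 8) = 8
Alpha (Kira): min(3, 8) = 3
c (Bob): max(4, 6, 3) = 6
d (Bob): max(5, 3, 1) = 5
e (Bob): max(0, 1, 4) = 4
Beta (Kira): min(6, 5, 4) = 4
S0 (Bob): max(3, 4) = 4

4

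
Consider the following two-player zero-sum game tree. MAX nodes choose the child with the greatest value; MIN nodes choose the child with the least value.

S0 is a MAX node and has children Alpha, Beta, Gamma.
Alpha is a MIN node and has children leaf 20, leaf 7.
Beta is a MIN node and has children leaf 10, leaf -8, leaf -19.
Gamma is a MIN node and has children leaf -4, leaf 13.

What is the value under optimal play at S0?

7

Alpha (MIN): min(20, 7) = 7
Beta (MIN): min(10, -8, -19) = -19
Gamma (MIN): min(-4, 13) = -4
S0 (MAX): max(7, -19, -4) = 7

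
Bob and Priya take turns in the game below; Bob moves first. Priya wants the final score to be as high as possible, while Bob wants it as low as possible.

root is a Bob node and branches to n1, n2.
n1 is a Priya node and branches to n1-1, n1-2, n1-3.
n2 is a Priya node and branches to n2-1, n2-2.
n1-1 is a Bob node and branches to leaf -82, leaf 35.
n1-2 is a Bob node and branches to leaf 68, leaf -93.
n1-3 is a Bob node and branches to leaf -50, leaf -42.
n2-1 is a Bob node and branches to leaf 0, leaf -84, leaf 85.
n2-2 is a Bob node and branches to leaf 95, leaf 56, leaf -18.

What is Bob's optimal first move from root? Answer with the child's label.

n1-1 (Bob): min(-82, 35) = -82
n1-2 (Bob): min(68, -93) = -93
n1-3 (Bob): min(-50, -42) = -50
n1 (Priya): max(-82, -93, -50) = -50
n2-1 (Bob): min(0, -84, 85) = -84
n2-2 (Bob): min(95, 56, -18) = -18
n2 (Priya): max(-84, -18) = -18
root (Bob): min(-50, -18) = -50
Bob at root wants the lowest of {n1=-50, n2=-18}, so chooses n1.

n1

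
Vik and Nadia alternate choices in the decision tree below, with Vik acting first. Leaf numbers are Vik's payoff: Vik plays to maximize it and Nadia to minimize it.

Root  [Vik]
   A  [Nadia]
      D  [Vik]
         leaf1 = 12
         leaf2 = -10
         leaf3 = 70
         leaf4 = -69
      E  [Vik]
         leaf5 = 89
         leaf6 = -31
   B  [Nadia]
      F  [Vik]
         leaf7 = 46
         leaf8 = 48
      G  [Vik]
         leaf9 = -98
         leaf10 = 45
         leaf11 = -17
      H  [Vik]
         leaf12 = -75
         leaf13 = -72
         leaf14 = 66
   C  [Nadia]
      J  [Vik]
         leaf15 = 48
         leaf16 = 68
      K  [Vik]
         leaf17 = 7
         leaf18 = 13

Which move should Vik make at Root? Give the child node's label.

A

D (Vik): max(12, -10, 70, -69) = 70
E (Vik): max(89, -31) = 89
A (Nadia): min(70, 89) = 70
F (Vik): max(46, 48) = 48
G (Vik): max(-98, 45, -17) = 45
H (Vik): max(-75, -72, 66) = 66
B (Nadia): min(48, 45, 66) = 45
J (Vik): max(48, 68) = 68
K (Vik): max(7, 13) = 13
C (Nadia): min(68, 13) = 13
Root (Vik): max(70, 45, 13) = 70
Vik at Root wants the highest of {A=70, B=45, C=13}, so chooses A.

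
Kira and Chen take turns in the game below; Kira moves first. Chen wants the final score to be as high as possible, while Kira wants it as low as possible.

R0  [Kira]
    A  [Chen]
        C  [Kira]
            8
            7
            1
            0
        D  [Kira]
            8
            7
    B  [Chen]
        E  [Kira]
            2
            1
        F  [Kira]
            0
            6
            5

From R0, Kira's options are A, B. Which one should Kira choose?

C (Kira): min(8, 7, 1, 0) = 0
D (Kira): min(8, 7) = 7
A (Chen): max(0, 7) = 7
E (Kira): min(2, 1) = 1
F (Kira): min(0, 6, 5) = 0
B (Chen): max(1, 0) = 1
R0 (Kira): min(7, 1) = 1
Kira at R0 wants the lowest of {A=7, B=1}, so chooses B.

B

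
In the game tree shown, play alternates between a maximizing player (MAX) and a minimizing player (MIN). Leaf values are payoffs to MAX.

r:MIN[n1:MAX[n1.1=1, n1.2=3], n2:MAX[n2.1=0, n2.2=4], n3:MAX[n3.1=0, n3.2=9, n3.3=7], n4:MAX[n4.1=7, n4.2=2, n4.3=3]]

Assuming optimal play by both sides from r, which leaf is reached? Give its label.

n1 (MAX): max(1, 3) = 3
n2 (MAX): max(0, 4) = 4
n3 (MAX): max(0, 9, 7) = 9
n4 (MAX): max(7, 2, 3) = 7
r (MIN): min(3, 4, 9, 7) = 3
At r, MIN picks n1 (lowest: 3).
At n1, MAX picks n1.2 (highest: 3).
Terminal value 3.

n1.2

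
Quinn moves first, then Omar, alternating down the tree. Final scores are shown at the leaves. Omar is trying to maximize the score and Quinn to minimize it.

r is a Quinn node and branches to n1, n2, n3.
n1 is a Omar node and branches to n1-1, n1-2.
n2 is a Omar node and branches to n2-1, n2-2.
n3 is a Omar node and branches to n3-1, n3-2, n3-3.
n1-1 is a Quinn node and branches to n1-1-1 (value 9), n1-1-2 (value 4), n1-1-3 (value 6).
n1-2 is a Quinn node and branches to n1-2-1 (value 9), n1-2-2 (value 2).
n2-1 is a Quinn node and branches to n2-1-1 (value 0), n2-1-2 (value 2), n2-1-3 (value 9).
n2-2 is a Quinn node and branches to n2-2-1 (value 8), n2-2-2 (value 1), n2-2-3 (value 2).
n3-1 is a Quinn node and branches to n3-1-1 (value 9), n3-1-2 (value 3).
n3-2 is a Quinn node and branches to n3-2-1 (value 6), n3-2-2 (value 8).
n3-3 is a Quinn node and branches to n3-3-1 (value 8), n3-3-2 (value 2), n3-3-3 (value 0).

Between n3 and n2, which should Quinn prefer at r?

n2

n3-1 (Quinn): min(9, 3) = 3
n3-2 (Quinn): min(6, 8) = 6
n3-3 (Quinn): min(8, 2, 0) = 0
n3 (Omar): max(3, 6, 0) = 6
n2-1 (Quinn): min(0, 2, 9) = 0
n2-2 (Quinn): min(8, 1, 2) = 1
n2 (Omar): max(0, 1) = 1
Quinn prefers the lower value; n3=6, n2=1. n2 is better since 1 < 6.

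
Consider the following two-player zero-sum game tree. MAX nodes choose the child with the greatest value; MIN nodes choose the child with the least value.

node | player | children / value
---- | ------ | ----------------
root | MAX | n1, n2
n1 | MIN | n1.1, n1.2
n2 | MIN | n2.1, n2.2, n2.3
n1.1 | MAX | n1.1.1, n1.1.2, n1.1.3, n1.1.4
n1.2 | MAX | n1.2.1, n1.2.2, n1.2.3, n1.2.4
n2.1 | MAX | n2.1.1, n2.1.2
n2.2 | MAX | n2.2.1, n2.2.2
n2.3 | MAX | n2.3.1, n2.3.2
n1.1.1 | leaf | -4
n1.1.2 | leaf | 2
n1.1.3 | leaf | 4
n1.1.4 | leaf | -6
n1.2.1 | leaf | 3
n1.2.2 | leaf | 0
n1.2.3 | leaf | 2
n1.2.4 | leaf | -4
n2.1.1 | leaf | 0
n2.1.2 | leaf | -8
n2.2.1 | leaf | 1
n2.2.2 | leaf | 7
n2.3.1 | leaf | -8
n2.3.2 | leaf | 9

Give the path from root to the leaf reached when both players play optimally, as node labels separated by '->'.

n1.1 (MAX): max(-4, 2, 4, -6) = 4
n1.2 (MAX): max(3, 0, 2, -4) = 3
n1 (MIN): min(4, 3) = 3
n2.1 (MAX): max(0, -8) = 0
n2.2 (MAX): max(1, 7) = 7
n2.3 (MAX): max(-8, 9) = 9
n2 (MIN): min(0, 7, 9) = 0
root (MAX): max(3, 0) = 3
At root, MAX picks n1 (highest: 3).
At n1, MIN picks n1.2 (lowest: 3).
At n1.2, MAX picks n1.2.1 (highest: 3).
Terminal value 3.

root -> n1 -> n1.2 -> n1.2.1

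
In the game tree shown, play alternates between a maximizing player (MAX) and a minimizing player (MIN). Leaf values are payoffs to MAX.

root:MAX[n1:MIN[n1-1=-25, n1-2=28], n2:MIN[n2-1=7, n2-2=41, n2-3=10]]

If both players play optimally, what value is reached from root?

7

n1 (MIN): min(-25, 28) = -25
n2 (MIN): min(7, 41, 10) = 7
root (MAX): max(-25, 7) = 7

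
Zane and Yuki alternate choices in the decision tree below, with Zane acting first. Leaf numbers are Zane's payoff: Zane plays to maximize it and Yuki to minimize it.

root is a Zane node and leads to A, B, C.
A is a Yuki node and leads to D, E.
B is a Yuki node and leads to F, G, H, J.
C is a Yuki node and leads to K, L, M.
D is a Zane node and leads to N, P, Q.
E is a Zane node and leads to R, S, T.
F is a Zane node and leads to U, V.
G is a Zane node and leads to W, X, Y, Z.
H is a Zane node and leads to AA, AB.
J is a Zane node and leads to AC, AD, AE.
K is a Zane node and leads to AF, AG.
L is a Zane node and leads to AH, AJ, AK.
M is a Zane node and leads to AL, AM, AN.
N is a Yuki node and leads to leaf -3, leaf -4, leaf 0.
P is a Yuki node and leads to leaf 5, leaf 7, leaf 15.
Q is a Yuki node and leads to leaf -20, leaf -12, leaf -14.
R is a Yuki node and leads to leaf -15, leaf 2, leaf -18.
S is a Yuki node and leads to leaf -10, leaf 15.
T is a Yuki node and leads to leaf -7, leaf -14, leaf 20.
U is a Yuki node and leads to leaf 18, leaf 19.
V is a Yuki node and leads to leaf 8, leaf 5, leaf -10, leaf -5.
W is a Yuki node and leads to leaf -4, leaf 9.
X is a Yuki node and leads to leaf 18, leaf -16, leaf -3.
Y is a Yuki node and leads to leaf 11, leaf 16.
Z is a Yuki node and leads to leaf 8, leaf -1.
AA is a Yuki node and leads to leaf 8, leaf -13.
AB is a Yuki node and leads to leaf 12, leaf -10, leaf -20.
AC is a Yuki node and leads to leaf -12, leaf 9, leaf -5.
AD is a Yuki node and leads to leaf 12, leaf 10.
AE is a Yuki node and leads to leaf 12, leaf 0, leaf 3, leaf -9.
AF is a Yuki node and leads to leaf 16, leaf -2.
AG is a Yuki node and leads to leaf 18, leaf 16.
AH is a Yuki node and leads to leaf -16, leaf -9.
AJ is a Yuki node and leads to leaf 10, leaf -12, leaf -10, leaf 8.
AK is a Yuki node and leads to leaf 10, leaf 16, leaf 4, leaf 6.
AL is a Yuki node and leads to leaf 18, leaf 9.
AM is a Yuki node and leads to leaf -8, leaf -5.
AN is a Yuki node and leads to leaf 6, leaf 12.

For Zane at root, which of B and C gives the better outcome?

U (Yuki): min(18, 19) = 18
V (Yuki): min(8, 5, -10, -5) = -10
F (Zane): max(18, -10) = 18
W (Yuki): min(-4, 9) = -4
X (Yuki): min(18, -16, -3) = -16
Y (Yuki): min(11, 16) = 11
Z (Yuki): min(8, -1) = -1
G (Zane): max(-4, -16, 11, -1) = 11
AA (Yuki): min(8, -13) = -13
AB (Yuki): min(12, -10, -20) = -20
H (Zane): max(-13, -20) = -13
AC (Yuki): min(-12, 9, -5) = -12
AD (Yuki): min(12, 10) = 10
AE (Yuki): min(12, 0, 3, -9) = -9
J (Zane): max(-12, 10, -9) = 10
B (Yuki): min(18, 11, -13, 10) = -13
AF (Yuki): min(16, -2) = -2
AG (Yuki): min(18, 16) = 16
K (Zane): max(-2, 16) = 16
AH (Yuki): min(-16, -9) = -16
AJ (Yuki): min(10, -12, -10, 8) = -12
AK (Yuki): min(10, 16, 4, 6) = 4
L (Zane): max(-16, -12, 4) = 4
AL (Yuki): min(18, 9) = 9
AM (Yuki): min(-8, -5) = -8
AN (Yuki): min(6, 12) = 6
M (Zane): max(9, -8, 6) = 9
C (Yuki): min(16, 4, 9) = 4
Zane prefers the higher value; B=-13, C=4. C is better since 4 > -13.

C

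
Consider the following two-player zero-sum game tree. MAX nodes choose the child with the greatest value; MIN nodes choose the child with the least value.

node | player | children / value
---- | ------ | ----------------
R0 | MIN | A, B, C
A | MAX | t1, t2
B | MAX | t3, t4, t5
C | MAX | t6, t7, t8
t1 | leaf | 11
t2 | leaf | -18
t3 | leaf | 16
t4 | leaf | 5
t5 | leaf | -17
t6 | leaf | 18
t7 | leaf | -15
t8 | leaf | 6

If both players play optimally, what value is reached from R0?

11

A (MAX): max(11, -18) = 11
B (MAX): max(16, 5, -17) = 16
C (MAX): max(18, -15, 6) = 18
R0 (MIN): min(11, 16, 18) = 11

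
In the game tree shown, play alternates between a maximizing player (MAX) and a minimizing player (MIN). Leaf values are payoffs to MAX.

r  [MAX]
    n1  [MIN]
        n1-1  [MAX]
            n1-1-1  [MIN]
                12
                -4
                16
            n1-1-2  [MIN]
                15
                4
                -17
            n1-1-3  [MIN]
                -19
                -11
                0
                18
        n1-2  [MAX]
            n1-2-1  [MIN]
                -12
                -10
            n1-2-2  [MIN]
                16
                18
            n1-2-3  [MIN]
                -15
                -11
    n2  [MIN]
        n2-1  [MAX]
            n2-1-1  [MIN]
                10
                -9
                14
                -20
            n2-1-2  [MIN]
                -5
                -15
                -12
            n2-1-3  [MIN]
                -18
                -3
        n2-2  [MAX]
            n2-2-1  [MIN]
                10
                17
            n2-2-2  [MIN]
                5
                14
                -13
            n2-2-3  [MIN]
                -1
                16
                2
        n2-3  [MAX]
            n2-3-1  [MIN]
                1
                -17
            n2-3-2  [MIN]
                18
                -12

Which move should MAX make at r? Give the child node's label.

n1

n1-1-1 (MIN): min(12, -4, 16) = -4
n1-1-2 (MIN): min(15, 4, -17) = -17
n1-1-3 (MIN): min(-19, -11, 0, 18) = -19
n1-1 (MAX): max(-4, -17, -19) = -4
n1-2-1 (MIN): min(-12, -10) = -12
n1-2-2 (MIN): min(16, 18) = 16
n1-2-3 (MIN): min(-15, -11) = -15
n1-2 (MAX): max(-12, 16, -15) = 16
n1 (MIN): min(-4, 16) = -4
n2-1-1 (MIN): min(10, -9, 14, -20) = -20
n2-1-2 (MIN): min(-5, -15, -12) = -15
n2-1-3 (MIN): min(-18, -3) = -18
n2-1 (MAX): max(-20, -15, -18) = -15
n2-2-1 (MIN): min(10, 17) = 10
n2-2-2 (MIN): min(5, 14, -13) = -13
n2-2-3 (MIN): min(-1, 16, 2) = -1
n2-2 (MAX): max(10, -13, -1) = 10
n2-3-1 (MIN): min(1, -17) = -17
n2-3-2 (MIN): min(18, -12) = -12
n2-3 (MAX): max(-17, -12) = -12
n2 (MIN): min(-15, 10, -12) = -15
r (MAX): max(-4, -15) = -4
MAX at r wants the highest of {n1=-4, n2=-15}, so chooses n1.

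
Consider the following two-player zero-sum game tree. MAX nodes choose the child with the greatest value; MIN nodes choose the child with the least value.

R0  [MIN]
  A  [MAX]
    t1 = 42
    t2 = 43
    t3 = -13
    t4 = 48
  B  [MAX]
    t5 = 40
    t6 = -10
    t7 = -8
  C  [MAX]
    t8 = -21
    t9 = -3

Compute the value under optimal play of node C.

C (MAX): max(-21, -3) = -3

-3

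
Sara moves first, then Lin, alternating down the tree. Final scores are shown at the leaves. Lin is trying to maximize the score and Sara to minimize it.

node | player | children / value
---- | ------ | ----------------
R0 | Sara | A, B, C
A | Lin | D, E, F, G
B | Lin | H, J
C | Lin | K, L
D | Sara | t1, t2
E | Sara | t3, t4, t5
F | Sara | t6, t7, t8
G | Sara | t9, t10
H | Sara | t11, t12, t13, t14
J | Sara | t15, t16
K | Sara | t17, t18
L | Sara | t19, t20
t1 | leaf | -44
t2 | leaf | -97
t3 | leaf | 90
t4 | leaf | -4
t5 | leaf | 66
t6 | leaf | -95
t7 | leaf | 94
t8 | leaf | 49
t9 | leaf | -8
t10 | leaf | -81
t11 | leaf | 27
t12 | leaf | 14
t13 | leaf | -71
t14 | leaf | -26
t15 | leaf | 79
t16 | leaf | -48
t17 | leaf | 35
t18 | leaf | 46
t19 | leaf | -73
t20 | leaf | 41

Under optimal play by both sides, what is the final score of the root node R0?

-48

D (Sara): min(-44, -97) = -97
E (Sara): min(90, -4, 66) = -4
F (Sara): min(-95, 94, 49) = -95
G (Sara): min(-8, -81) = -81
A (Lin): max(-97, -4, -95, -81) = -4
H (Sara): min(27, 14, -71, -26) = -71
J (Sara): min(79, -48) = -48
B (Lin): max(-71, -48) = -48
K (Sara): min(35, 46) = 35
L (Sara): min(-73, 41) = -73
C (Lin): max(35, -73) = 35
R0 (Sara): min(-4, -48, 35) = -48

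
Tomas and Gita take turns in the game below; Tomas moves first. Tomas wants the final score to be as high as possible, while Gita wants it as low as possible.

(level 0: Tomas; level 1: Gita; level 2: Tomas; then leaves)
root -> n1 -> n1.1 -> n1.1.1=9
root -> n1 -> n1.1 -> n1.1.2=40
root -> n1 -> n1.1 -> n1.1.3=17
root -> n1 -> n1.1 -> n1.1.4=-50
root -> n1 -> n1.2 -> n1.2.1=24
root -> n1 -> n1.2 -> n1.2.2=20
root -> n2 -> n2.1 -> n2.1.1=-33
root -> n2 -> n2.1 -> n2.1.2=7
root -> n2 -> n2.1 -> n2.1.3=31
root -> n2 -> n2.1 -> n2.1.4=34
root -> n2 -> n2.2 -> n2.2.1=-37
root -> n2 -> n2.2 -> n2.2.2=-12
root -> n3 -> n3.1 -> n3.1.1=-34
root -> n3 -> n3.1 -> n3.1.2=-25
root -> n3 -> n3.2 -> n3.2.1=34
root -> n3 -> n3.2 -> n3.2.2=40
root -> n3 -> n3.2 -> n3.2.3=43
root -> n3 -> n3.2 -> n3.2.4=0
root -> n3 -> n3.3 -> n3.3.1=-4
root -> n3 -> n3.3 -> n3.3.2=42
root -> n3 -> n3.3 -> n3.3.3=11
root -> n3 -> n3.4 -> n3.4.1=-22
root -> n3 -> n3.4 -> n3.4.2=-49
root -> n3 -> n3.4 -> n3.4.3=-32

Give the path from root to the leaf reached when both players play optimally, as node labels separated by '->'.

root -> n1 -> n1.2 -> n1.2.1

n1.1 (Tomas): max(9, 40, 17, -50) = 40
n1.2 (Tomas): max(24, 20) = 24
n1 (Gita): min(40, 24) = 24
n2.1 (Tomas): max(-33, 7, 31, 34) = 34
n2.2 (Tomas): max(-37, -12) = -12
n2 (Gita): min(34, -12) = -12
n3.1 (Tomas): max(-34, -25) = -25
n3.2 (Tomas): max(34, 40, 43, 0) = 43
n3.3 (Tomas): max(-4, 42, 11) = 42
n3.4 (Tomas): max(-22, -49, -32) = -22
n3 (Gita): min(-25, 43, 42, -22) = -25
root (Tomas): max(24, -12, -25) = 24
At root, Tomas picks n1 (highest: 24).
At n1, Gita picks n1.2 (lowest: 24).
At n1.2, Tomas picks n1.2.1 (highest: 24).
Terminal value 24.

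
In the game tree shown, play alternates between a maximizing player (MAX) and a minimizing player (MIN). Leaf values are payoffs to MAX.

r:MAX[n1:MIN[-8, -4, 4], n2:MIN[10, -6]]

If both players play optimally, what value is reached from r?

n1 (MIN): min(-8, -4, 4) = -8
n2 (MIN): min(10, -6) = -6
r (MAX): max(-8, -6) = -6

-6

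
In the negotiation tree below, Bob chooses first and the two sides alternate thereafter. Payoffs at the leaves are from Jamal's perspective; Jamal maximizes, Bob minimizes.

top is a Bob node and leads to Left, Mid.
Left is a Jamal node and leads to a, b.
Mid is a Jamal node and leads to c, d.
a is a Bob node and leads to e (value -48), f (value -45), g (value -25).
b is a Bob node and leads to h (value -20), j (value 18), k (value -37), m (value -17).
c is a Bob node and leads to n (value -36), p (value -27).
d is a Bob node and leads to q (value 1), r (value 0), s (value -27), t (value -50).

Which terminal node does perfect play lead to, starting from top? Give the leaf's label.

k

a (Bob): min(-48, -45, -25) = -48
b (Bob): min(-20, 18, -37, -17) = -37
Left (Jamal): max(-48, -37) = -37
c (Bob): min(-36, -27) = -36
d (Bob): min(1, 0, -27, -50) = -50
Mid (Jamal): max(-36, -50) = -36
top (Bob): min(-37, -36) = -37
At top, Bob picks Left (lowest: -37).
At Left, Jamal picks b (highest: -37).
At b, Bob picks k (lowest: -37).
Terminal value -37.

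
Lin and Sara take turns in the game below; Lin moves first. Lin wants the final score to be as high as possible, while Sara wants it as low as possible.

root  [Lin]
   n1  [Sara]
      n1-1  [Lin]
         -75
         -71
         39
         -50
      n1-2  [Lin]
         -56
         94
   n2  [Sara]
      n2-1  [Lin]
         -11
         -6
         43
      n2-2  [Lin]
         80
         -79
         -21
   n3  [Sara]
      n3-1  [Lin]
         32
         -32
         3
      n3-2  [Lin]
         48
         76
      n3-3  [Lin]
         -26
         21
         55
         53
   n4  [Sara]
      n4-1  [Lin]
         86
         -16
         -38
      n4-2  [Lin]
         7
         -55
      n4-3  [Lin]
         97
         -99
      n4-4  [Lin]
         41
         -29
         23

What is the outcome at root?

43

n1-1 (Lin): max(-75, -71, 39, -50) = 39
n1-2 (Lin): max(-56, 94) = 94
n1 (Sara): min(39, 94) = 39
n2-1 (Lin): max(-11, -6, 43) = 43
n2-2 (Lin): max(80, -79, -21) = 80
n2 (Sara): min(43, 80) = 43
n3-1 (Lin): max(32, -32, 3) = 32
n3-2 (Lin): max(48, 76) = 76
n3-3 (Lin): max(-26, 21, 55, 53) = 55
n3 (Sara): min(32, 76, 55) = 32
n4-1 (Lin): max(86, -16, -38) = 86
n4-2 (Lin): max(7, -55) = 7
n4-3 (Lin): max(97, -99) = 97
n4-4 (Lin): max(41, -29, 23) = 41
n4 (Sara): min(86, 7, 97, 41) = 7
root (Lin): max(39, 43, 32, 7) = 43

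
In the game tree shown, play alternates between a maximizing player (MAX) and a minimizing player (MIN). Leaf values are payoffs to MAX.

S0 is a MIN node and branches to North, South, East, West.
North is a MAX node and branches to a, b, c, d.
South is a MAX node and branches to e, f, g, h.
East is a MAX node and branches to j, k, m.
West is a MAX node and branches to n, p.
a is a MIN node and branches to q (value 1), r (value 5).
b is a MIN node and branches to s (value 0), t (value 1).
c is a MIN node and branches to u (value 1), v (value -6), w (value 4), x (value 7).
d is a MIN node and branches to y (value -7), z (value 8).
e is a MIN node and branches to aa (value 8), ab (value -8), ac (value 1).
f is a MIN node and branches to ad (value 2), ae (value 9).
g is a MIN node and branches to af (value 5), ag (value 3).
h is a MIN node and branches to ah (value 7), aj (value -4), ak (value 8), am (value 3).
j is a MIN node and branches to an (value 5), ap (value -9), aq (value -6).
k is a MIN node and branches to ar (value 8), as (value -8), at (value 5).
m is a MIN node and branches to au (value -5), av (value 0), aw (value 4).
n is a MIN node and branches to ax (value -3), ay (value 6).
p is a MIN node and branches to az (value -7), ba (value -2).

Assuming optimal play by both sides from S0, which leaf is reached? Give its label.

a (MIN): min(1, 5) = 1
b (MIN): min(0, 1) = 0
c (MIN): min(1, -6, 4, 7) = -6
d (MIN): min(-7, 8) = -7
North (MAX): max(1, 0, -6, -7) = 1
e (MIN): min(8, -8, 1) = -8
f (MIN): min(2, 9) = 2
g (MIN): min(5, 3) = 3
h (MIN): min(7, -4, 8, 3) = -4
South (MAX): max(-8, 2, 3, -4) = 3
j (MIN): min(5, -9, -6) = -9
k (MIN): min(8, -8, 5) = -8
m (MIN): min(-5, 0, 4) = -5
East (MAX): max(-9, -8, -5) = -5
n (MIN): min(-3, 6) = -3
p (MIN): min(-7, -2) = -7
West (MAX): max(-3, -7) = -3
S0 (MIN): min(1, 3, -5, -3) = -5
At S0, MIN picks East (lowest: -5).
At East, MAX picks m (highest: -5).
At m, MIN picks au (lowest: -5).
Terminal value -5.

au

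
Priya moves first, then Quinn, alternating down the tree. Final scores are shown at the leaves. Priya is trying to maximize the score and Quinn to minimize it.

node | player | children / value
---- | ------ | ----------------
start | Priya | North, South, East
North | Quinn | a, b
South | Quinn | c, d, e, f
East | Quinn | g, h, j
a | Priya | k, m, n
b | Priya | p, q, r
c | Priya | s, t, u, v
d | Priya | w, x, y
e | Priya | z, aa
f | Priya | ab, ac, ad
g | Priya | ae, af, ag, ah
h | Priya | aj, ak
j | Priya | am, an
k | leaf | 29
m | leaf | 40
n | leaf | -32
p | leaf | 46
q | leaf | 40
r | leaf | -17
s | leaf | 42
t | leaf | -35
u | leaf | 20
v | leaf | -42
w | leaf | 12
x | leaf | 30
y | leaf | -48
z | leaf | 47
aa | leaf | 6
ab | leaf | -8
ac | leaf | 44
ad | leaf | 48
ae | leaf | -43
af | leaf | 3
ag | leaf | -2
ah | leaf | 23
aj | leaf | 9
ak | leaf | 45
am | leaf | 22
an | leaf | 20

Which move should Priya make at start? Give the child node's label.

a (Priya): max(29, 40, -32) = 40
b (Priya): max(46, 40, -17) = 46
North (Quinn): min(40, 46) = 40
c (Priya): max(42, -35, 20, -42) = 42
d (Priya): max(12, 30, -48) = 30
e (Priya): max(47, 6) = 47
f (Priya): max(-8, 44, 48) = 48
South (Quinn): min(42, 30, 47, 48) = 30
g (Priya): max(-43, 3, -2, 23) = 23
h (Priya): max(9, 45) = 45
j (Priya): max(22, 20) = 22
East (Quinn): min(23, 45, 22) = 22
start (Priya): max(40, 30, 22) = 40
Priya at start wants the highest of {North=40, South=30, East=22}, so chooses North.

North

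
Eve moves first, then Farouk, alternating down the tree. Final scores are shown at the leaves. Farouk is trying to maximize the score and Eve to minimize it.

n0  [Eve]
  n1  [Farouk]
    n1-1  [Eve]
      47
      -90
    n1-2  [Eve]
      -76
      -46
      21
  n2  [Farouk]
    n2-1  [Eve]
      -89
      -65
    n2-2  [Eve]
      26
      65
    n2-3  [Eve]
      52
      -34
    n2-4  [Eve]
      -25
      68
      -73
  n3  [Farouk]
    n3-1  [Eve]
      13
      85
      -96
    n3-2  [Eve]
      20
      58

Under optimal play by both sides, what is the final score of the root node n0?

-76

n1-1 (Eve): min(47, -90) = -90
n1-2 (Eve): min(-76, -46, 21) = -76
n1 (Farouk): max(-90, -76) = -76
n2-1 (Eve): min(-89, -65) = -89
n2-2 (Eve): min(26, 65) = 26
n2-3 (Eve): min(52, -34) = -34
n2-4 (Eve): min(-25, 68, -73) = -73
n2 (Farouk): max(-89, 26, -34, -73) = 26
n3-1 (Eve): min(13, 85, -96) = -96
n3-2 (Eve): min(20, 58) = 20
n3 (Farouk): max(-96, 20) = 20
n0 (Eve): min(-76, 26, 20) = -76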